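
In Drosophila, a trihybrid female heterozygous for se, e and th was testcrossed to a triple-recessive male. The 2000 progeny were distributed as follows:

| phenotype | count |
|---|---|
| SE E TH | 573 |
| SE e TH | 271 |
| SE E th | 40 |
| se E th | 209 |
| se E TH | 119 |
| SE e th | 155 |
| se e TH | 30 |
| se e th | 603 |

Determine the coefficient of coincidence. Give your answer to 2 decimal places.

The two most frequent reciprocal classes, SE E TH and se e th, are the parental types, so the F1 was SE E TH / se e th.
The two rarest classes, SE E th and se e TH, are the double crossovers. Comparing them with the parentals, only the th allele has switched, so th is the middle locus and the order is se – th – e.
se–th: (274 + 70)/2000 = 0.1720; th–e: (480 + 70)/2000 = 0.2750.
Expected DCO frequency = 0.1720 × 0.2750 ≈ 0.04730; observed = 70/2000 ≈ 0.03500.
Coefficient of coincidence = 0.03500/0.04730 ≈ 0.74.

0.74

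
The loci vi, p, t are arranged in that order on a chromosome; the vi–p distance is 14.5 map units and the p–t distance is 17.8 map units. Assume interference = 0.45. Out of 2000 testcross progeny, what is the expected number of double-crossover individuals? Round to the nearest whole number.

28

Map distances give recombination frequencies of 0.145 and 0.178 for the two intervals.
With interference 0.45 (so coincidence = 0.55), expected double-crossover frequency = 0.145 × 0.178 × 0.55 = 0.01420.
Expected number = 0.01420 × 2000 = 28.39 ≈ 28.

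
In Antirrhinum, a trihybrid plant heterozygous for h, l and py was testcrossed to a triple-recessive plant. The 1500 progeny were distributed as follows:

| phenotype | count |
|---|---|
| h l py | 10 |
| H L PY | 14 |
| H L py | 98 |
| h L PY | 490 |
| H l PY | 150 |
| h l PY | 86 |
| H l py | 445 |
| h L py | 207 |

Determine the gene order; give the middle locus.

The two most frequent reciprocal classes, h L PY and H l py, are the parental types, so the F1 was h L PY / H l py.
The two rarest classes, H L PY and h l py, are the double crossovers. Comparing them with the parentals, only the h allele has switched, so h is the middle locus and the order is py – h – l.

h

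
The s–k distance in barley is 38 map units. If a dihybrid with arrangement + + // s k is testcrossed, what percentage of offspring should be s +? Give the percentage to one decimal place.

A map distance of 38 map units corresponds to a recombination frequency of 0.380.
The F1 is + + / s k, so s + is a recombinant gamete class with expected frequency r/2 = 0.380/2 = 0.1900.
That is 0.1900 = 19.0% of the progeny.

19.0%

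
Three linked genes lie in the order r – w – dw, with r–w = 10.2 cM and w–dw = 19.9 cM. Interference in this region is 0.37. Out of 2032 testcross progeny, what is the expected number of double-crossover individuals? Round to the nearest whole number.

Map distances give recombination frequencies of 0.102 and 0.199 for the two intervals.
With interference 0.37 (so coincidence = 0.63), expected double-crossover frequency = 0.102 × 0.199 × 0.63 = 0.01279.
Expected number = 0.01279 × 2032 = 25.98 ≈ 26.

26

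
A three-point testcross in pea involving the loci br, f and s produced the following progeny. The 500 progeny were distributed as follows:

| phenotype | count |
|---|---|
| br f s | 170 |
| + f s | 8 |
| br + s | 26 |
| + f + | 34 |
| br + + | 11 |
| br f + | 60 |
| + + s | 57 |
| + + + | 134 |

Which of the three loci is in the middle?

The two most frequent reciprocal classes, + + + and br f s, are the parental types, so the F1 was + + + / br f s.
The two rarest classes, br + + and + f s, are the double crossovers. Comparing them with the parentals, only the br allele has switched, so br is the middle locus and the order is s – br – f.

br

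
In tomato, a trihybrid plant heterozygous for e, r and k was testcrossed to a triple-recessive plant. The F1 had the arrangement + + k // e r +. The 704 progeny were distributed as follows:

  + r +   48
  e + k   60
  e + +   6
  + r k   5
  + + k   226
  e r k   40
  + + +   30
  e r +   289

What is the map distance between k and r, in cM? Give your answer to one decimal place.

The two rarest classes, + r k and e + +, are the double crossovers. Comparing them with the parentals, only the r allele has switched, so r is the middle locus and the order is e – r – k.
Crossovers in the r–k interval produce the single-crossover classes + + + and e r k (30 + 40 = 70) plus the double crossovers (11).
RF(r–k) = (70 + 11) / 704 = 81/704 = 0.1151 → 11.5 cM.

11.5 cM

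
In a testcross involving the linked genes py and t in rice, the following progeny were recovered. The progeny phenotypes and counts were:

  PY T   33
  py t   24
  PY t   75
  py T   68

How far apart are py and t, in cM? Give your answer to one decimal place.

The two most frequent classes, PY t (75) and py T (68), are the parental types, so the F1 was PY t / py T.
The recombinant classes are PY T and py t: 33 + 24 = 57.
Recombination frequency = 57/200 = 0.2850 ≈ 28.5%, i.e. 28.5 cM.

28.5 cM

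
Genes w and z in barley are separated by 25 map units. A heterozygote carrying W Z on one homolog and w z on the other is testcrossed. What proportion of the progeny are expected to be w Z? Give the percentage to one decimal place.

12.5%

A map distance of 25 map units corresponds to a recombination frequency of 0.250.
The F1 is W Z / w z, so w Z is a recombinant gamete class with expected frequency r/2 = 0.250/2 = 0.1250.
That is 0.1250 = 12.5% of the progeny.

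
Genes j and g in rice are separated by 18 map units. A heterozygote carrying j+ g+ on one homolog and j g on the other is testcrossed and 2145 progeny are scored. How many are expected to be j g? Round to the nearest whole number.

879

A map distance of 18 map units corresponds to a recombination frequency of 0.180.
The F1 is j+ g+ / j g, so j g is a parental gamete class with expected frequency (1 − r)/2 = 0.820/2 = 0.4100.
Expected number = 0.4100 × 2145 = 879.45 ≈ 879.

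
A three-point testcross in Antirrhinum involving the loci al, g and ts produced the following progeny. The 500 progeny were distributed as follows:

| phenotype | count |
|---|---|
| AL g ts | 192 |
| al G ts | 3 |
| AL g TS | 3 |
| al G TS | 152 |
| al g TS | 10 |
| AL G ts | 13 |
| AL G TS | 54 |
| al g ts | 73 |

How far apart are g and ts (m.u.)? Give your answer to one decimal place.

The two most frequent reciprocal classes, AL g ts and al G TS, are the parental types, so the F1 was AL g ts / al G TS.
The two rarest classes, AL g TS and al G ts, are the double crossovers. Comparing them with the parentals, only the ts allele has switched, so ts is the middle locus and the order is al – ts – g.
Crossovers in the ts–g interval produce the single-crossover classes AL G ts and al g TS (13 + 10 = 23) plus the double crossovers (6).
RF(ts–g) = (23 + 6) / 500 = 29/500 = 0.0580 → 5.8 m.u.

5.8 m.u.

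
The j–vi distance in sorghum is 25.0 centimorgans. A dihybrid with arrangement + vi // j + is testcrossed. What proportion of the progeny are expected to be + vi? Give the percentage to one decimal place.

37.5%

A map distance of 25.0 centimorgans corresponds to a recombination frequency of 0.250.
The F1 is + vi / j +, so + vi is a parental gamete class with expected frequency (1 − r)/2 = 0.750/2 = 0.3750.
That is 0.3750 = 37.5% of the progeny.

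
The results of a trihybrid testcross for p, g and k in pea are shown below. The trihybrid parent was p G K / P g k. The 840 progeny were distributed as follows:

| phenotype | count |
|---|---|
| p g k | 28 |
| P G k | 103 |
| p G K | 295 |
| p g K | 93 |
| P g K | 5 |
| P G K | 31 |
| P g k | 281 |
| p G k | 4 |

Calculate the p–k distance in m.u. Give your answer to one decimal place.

The two rarest classes, p G k and P g K, are the double crossovers. Comparing them with the parentals, only the k allele has switched, so k is the middle locus and the order is p – k – g.
Crossovers in the p–k interval produce the single-crossover classes P G K and p g k (31 + 28 = 59) plus the double crossovers (9).
RF(p–k) = (59 + 9) / 840 = 68/840 = 0.0810 → 8.1 m.u.

8.1 m.u.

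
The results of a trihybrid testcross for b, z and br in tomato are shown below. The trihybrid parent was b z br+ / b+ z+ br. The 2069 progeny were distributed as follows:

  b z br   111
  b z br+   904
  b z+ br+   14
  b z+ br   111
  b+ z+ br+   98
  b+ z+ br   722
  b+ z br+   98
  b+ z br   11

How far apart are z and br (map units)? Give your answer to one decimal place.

The two rarest classes, b z+ br+ and b+ z br, are the double crossovers. Comparing them with the parentals, only the z allele has switched, so z is the middle locus and the order is b – z – br.
Crossovers in the z–br interval produce the single-crossover classes b z br and b+ z+ br+ (111 + 98 = 209) plus the double crossovers (25).
RF(z–br) = (209 + 25) / 2069 = 234/2069 = 0.1131 → 11.3 map units.

11.3 map units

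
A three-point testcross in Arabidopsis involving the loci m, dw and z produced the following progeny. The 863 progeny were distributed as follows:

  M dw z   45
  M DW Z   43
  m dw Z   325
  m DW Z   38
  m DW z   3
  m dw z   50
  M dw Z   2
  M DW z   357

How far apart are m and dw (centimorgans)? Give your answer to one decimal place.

10.2 centimorgans

The two most frequent reciprocal classes, m dw Z and M DW z, are the parental types, so the F1 was m dw Z / M DW z.
The two rarest classes, M dw Z and m DW z, are the double crossovers. Comparing them with the parentals, only the m allele has switched, so m is the middle locus and the order is dw – m – z.
Crossovers in the dw–m interval produce the single-crossover classes m DW Z and M dw z (38 + 45 = 83) plus the double crossovers (5).
RF(dw–m) = (83 + 5) / 863 = 88/863 = 0.1020 → 10.2 centimorgans.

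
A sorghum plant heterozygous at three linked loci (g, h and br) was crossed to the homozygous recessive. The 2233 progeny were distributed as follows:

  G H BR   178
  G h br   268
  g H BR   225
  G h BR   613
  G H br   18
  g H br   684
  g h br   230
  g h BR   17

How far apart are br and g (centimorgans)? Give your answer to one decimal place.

23.6 centimorgans

The two most frequent reciprocal classes, g H br and G h BR, are the parental types, so the F1 was g H br / G h BR.
The two rarest classes, G H br and g h BR, are the double crossovers. Comparing them with the parentals, only the g allele has switched, so g is the middle locus and the order is h – g – br.
Crossovers in the g–br interval produce the single-crossover classes g H BR and G h br (225 + 268 = 493) plus the double crossovers (35).
RF(g–br) = (493 + 35) / 2233 = 528/2233 = 0.2365 → 23.6 centimorgans.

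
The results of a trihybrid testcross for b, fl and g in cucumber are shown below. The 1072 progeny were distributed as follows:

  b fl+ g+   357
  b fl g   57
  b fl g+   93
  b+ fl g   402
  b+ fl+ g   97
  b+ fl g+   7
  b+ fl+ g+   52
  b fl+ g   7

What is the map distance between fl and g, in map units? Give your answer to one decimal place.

The two most frequent reciprocal classes, b+ fl g and b fl+ g+, are the parental types, so the F1 was b+ fl g / b fl+ g+.
The two rarest classes, b+ fl g+ and b fl+ g, are the double crossovers. Comparing them with the parentals, only the g allele has switched, so g is the middle locus and the order is fl – g – b.
Crossovers in the fl–g interval produce the single-crossover classes b+ fl+ g and b fl g+ (97 + 93 = 190) plus the double crossovers (14).
RF(fl–g) = (190 + 14) / 1072 = 204/1072 = 0.1903 → 19.0 map units.

19.0 map units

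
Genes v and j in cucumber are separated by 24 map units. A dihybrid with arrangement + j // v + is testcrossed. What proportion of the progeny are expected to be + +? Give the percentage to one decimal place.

12.0%

A map distance of 24 map units corresponds to a recombination frequency of 0.240.
The F1 is + j / v +, so + + is a recombinant gamete class with expected frequency r/2 = 0.240/2 = 0.1200.
That is 0.1200 = 12.0% of the progeny.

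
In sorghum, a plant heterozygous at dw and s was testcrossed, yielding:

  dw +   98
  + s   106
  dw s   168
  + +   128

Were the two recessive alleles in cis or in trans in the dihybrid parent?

The two most frequent classes are + + (128) and dw s (168); these are the parental (non-recombinant) types.
So the F1 carried + + on one chromosome and dw s on the other — the recessive alleles are on the same chromosome (cis / coupling).

cis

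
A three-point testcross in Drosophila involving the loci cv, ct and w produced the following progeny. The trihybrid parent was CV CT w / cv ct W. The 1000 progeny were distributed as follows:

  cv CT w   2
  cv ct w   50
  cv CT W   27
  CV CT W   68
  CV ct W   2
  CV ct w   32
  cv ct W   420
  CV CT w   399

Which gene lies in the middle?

The two rarest classes, cv CT w and CV ct W, are the double crossovers. Comparing them with the parentals, only the cv allele has switched, so cv is the middle locus and the order is w – cv – ct.

cv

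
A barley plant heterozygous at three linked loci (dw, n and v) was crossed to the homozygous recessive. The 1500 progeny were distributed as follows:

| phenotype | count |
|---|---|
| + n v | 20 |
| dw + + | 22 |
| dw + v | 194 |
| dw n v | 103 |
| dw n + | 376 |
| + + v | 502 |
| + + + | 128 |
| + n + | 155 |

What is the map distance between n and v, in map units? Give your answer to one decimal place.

The two most frequent reciprocal classes, + + v and dw n +, are the parental types, so the F1 was + + v / dw n +.
The two rarest classes, + n v and dw + +, are the double crossovers. Comparing them with the parentals, only the n allele has switched, so n is the middle locus and the order is v – n – dw.
Crossovers in the v–n interval produce the single-crossover classes + + + and dw n v (128 + 103 = 231) plus the double crossovers (42).
RF(v–n) = (231 + 42) / 1500 = 273/1500 = 0.1820 → 18.2 map units.

18.2 map units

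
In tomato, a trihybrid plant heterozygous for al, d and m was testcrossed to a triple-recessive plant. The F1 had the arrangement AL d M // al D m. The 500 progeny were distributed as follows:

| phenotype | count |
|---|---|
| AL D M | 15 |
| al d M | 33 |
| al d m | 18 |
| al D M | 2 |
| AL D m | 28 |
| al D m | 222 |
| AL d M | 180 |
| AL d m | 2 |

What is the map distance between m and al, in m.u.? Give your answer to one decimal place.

The two rarest classes, AL d m and al D M, are the double crossovers. Comparing them with the parentals, only the m allele has switched, so m is the middle locus and the order is al – m – d.
Crossovers in the al–m interval produce the single-crossover classes al d M and AL D m (33 + 28 = 61) plus the double crossovers (4).
RF(al–m) = (61 + 4) / 500 = 65/500 = 0.1300 → 13.0 m.u.

13.0 m.u.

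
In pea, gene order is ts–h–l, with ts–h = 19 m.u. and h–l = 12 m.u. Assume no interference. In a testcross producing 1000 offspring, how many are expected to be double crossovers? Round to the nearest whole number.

23

Map distances give recombination frequencies of 0.190 and 0.120 for the two intervals.
With no interference, expected double-crossover frequency = 0.190 × 0.120 = 0.02280.
Expected number = 0.02280 × 1000 = 22.80 ≈ 23.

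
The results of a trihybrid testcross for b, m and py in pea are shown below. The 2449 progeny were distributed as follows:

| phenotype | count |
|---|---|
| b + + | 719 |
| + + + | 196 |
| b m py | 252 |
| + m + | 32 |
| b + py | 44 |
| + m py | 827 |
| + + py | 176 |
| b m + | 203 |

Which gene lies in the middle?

The two most frequent reciprocal classes, b + + and + m py, are the parental types, so the F1 was b + + / + m py.
The two rarest classes, b + py and + m +, are the double crossovers. Comparing them with the parentals, only the py allele has switched, so py is the middle locus and the order is m – py – b.

py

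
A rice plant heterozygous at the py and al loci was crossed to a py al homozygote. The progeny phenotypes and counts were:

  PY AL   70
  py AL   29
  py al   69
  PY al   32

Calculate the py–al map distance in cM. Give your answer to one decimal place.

30.5 cM

The two most frequent classes, PY AL (70) and py al (69), are the parental types, so the F1 was PY AL / py al.
The recombinant classes are PY al and py AL: 32 + 29 = 61.
Recombination frequency = 61/200 = 0.3050 ≈ 30.5%, i.e. 30.5 cM.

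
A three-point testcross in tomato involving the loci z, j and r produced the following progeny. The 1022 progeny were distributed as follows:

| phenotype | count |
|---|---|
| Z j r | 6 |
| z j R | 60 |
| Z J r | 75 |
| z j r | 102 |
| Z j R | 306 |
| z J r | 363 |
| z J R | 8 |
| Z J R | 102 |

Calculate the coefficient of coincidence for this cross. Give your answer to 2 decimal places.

The two most frequent reciprocal classes, Z j R and z J r, are the parental types, so the F1 was Z j R / z J r.
The two rarest classes, Z j r and z J R, are the double crossovers. Comparing them with the parentals, only the r allele has switched, so r is the middle locus and the order is j – r – z.
j–r: (204 + 14)/1022 = 0.2133; r–z: (135 + 14)/1022 = 0.1458.
Expected DCO frequency = 0.2133 × 0.1458 ≈ 0.03110; observed = 14/1022 ≈ 0.01370.
Coefficient of coincidence = 0.01370/0.03110 ≈ 0.44.

0.44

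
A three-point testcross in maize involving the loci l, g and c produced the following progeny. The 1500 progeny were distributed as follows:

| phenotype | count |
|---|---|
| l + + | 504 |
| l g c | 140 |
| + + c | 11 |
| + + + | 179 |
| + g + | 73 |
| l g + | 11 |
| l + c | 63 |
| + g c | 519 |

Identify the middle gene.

g

The two most frequent reciprocal classes, l + + and + g c, are the parental types, so the F1 was l + + / + g c.
The two rarest classes, l g + and + + c, are the double crossovers. Comparing them with the parentals, only the g allele has switched, so g is the middle locus and the order is l – g – c.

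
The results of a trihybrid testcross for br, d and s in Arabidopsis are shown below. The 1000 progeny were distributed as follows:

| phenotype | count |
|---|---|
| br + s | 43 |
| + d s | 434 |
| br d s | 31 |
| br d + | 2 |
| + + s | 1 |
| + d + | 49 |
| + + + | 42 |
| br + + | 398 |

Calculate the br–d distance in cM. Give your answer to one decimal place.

7.6 cM

The two most frequent reciprocal classes, br + + and + d s, are the parental types, so the F1 was br + + / + d s.
The two rarest classes, br d + and + + s, are the double crossovers. Comparing them with the parentals, only the d allele has switched, so d is the middle locus and the order is s – d – br.
Crossovers in the d–br interval produce the single-crossover classes + + + and br d s (42 + 31 = 73) plus the double crossovers (3).
RF(d–br) = (73 + 3) / 1000 = 76/1000 = 0.0760 → 7.6 cM.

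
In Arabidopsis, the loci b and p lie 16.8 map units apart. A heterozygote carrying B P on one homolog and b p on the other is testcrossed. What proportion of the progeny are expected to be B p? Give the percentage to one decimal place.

8.4%

A map distance of 16.8 map units corresponds to a recombination frequency of 0.168.
The F1 is B P / b p, so B p is a recombinant gamete class with expected frequency r/2 = 0.168/2 = 0.0840.
That is 0.0840 = 8.4% of the progeny.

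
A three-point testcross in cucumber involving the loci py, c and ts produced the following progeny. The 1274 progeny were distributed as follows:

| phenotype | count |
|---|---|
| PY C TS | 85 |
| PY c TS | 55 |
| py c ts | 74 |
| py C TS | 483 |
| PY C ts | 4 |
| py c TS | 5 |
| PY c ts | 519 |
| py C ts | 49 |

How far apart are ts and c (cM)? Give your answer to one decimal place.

8.9 cM

The two most frequent reciprocal classes, py C TS and PY c ts, are the parental types, so the F1 was py C TS / PY c ts.
The two rarest classes, py c TS and PY C ts, are the double crossovers. Comparing them with the parentals, only the c allele has switched, so c is the middle locus and the order is ts – c – py.
Crossovers in the ts–c interval produce the single-crossover classes py C ts and PY c TS (49 + 55 = 104) plus the double crossovers (9).
RF(ts–c) = (104 + 9) / 1274 = 113/1274 = 0.0887 → 8.9 cM.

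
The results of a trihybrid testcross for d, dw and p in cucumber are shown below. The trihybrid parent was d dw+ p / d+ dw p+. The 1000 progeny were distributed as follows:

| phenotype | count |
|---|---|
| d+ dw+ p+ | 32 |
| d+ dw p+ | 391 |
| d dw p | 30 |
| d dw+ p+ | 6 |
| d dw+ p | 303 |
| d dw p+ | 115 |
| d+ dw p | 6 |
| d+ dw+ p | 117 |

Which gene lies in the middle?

p

The two rarest classes, d dw+ p+ and d+ dw p, are the double crossovers. Comparing them with the parentals, only the p allele has switched, so p is the middle locus and the order is dw – p – d.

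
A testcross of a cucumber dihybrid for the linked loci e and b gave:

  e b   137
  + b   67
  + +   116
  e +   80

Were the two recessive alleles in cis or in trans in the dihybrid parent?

cis

The two most frequent classes are + + (116) and e b (137); these are the parental (non-recombinant) types.
So the F1 carried + + on one chromosome and e b on the other — the recessive alleles are on the same chromosome (cis / coupling).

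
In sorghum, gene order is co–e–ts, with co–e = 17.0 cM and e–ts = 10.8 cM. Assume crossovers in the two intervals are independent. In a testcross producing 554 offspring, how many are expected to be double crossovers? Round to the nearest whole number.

Map distances give recombination frequencies of 0.170 and 0.108 for the two intervals.
With no interference, expected double-crossover frequency = 0.170 × 0.108 = 0.01836.
Expected number = 0.01836 × 554 = 10.17 ≈ 10.

10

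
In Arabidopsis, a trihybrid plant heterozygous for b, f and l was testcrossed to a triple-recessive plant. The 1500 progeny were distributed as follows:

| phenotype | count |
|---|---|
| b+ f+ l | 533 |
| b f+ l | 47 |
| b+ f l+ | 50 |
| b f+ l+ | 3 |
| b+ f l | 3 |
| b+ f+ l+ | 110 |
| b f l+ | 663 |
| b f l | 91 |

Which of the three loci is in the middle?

f

The two most frequent reciprocal classes, b f l+ and b+ f+ l, are the parental types, so the F1 was b f l+ / b+ f+ l.
The two rarest classes, b f+ l+ and b+ f l, are the double crossovers. Comparing them with the parentals, only the f allele has switched, so f is the middle locus and the order is b – f – l.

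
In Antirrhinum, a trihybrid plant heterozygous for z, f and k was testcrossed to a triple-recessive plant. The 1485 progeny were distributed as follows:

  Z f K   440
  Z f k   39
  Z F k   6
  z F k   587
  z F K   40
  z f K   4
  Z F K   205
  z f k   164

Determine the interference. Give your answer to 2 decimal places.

The two most frequent reciprocal classes, Z f K and z F k, are the parental types, so the F1 was Z f K / z F k.
The two rarest classes, z f K and Z F k, are the double crossovers. Comparing them with the parentals, only the z allele has switched, so z is the middle locus and the order is f – z – k.
f–z: (369 + 10)/1485 = 0.2552; z–k: (79 + 10)/1485 = 0.0599.
Expected DCO frequency = 0.2552 × 0.0599 ≈ 0.01529; observed = 10/1485 ≈ 0.00673.
Coefficient of coincidence = 0.00673/0.01529 ≈ 0.44; interference = 1 − 0.44 = 0.56.

0.56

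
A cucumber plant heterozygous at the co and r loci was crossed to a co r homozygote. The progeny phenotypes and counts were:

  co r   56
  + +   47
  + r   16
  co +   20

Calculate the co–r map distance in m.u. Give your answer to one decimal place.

25.9 m.u.

The two most frequent classes, + + (47) and co r (56), are the parental types, so the F1 was + + / co r.
The recombinant classes are + r and co +: 16 + 20 = 36.
Recombination frequency = 36/139 = 0.2590 ≈ 25.9%, i.e. 25.9 m.u.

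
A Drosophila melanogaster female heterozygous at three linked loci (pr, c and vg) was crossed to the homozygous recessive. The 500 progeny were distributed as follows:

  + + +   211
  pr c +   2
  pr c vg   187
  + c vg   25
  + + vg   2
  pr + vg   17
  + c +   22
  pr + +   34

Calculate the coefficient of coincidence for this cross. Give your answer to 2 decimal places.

0.74

The two most frequent reciprocal classes, pr c vg and + + +, are the parental types, so the F1 was pr c vg / + + +.
The two rarest classes, pr c + and + + vg, are the double crossovers. Comparing them with the parentals, only the vg allele has switched, so vg is the middle locus and the order is c – vg – pr.
c–vg: (39 + 4)/500 = 0.0860; vg–pr: (59 + 4)/500 = 0.1260.
Expected DCO frequency = 0.0860 × 0.1260 ≈ 0.01084; observed = 4/500 ≈ 0.00800.
Coefficient of coincidence = 0.00800/0.01084 ≈ 0.74.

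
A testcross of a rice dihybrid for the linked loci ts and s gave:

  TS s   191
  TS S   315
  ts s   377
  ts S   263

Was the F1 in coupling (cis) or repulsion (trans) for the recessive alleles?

cis

The two most frequent classes are TS S (315) and ts s (377); these are the parental (non-recombinant) types.
So the F1 carried TS S on one chromosome and ts s on the other — the recessive alleles are on the same chromosome (cis / coupling).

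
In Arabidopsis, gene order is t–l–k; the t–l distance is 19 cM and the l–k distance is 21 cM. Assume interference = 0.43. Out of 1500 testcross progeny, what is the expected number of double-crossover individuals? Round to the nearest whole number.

Map distances give recombination frequencies of 0.190 and 0.210 for the two intervals.
With interference 0.43 (so coincidence = 0.57), expected double-crossover frequency = 0.190 × 0.210 × 0.57 = 0.02274.
Expected number = 0.02274 × 1500 = 34.11 ≈ 34.

34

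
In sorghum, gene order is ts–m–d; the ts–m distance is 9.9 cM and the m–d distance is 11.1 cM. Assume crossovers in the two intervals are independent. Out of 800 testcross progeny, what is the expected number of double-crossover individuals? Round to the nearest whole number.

Map distances give recombination frequencies of 0.099 and 0.111 for the two intervals.
With no interference, expected double-crossover frequency = 0.099 × 0.111 = 0.01099.
Expected number = 0.01099 × 800 = 8.79 ≈ 9.

9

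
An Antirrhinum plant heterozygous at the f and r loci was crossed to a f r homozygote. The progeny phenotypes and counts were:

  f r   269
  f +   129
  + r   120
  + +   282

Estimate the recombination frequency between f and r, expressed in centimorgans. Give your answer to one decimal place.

The two most frequent classes, + + (282) and f r (269), are the parental types, so the F1 was + + / f r.
The recombinant classes are + r and f +: 120 + 129 = 249.
Recombination frequency = 249/800 = 0.3113 ≈ 31.1%, i.e. 31.1 centimorgans.

31.1 centimorgans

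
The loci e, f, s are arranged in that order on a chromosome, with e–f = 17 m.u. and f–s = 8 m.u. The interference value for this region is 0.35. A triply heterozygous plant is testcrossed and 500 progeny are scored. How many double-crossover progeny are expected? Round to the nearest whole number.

4

Map distances give recombination frequencies of 0.170 and 0.080 for the two intervals.
With interference 0.35 (so coincidence = 0.65), expected double-crossover frequency = 0.170 × 0.080 × 0.65 = 0.00884.
Expected number = 0.00884 × 500 = 4.42 ≈ 4.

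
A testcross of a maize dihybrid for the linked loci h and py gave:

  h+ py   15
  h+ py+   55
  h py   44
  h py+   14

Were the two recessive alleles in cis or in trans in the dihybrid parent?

The two most frequent classes are h+ py+ (55) and h py (44); these are the parental (non-recombinant) types.
So the F1 carried h+ py+ on one chromosome and h py on the other — the recessive alleles are on the same chromosome (cis / coupling).

cis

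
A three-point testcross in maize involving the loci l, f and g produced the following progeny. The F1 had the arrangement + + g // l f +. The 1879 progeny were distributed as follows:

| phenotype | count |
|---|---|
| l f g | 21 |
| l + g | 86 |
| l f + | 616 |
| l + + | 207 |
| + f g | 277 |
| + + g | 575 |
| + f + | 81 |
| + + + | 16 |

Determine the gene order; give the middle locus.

g

The two rarest classes, + + + and l f g, are the double crossovers. Comparing them with the parentals, only the g allele has switched, so g is the middle locus and the order is f – g – l.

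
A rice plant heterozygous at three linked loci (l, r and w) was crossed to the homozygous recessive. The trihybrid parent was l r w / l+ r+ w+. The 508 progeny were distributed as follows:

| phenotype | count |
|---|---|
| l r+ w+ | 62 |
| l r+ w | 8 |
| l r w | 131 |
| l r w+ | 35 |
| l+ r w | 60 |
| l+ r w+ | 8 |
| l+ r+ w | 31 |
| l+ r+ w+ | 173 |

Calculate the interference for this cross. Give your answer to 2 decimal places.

0.28

The two rarest classes, l r+ w and l+ r w+, are the double crossovers. Comparing them with the parentals, only the r allele has switched, so r is the middle locus and the order is l – r – w.
l–r: (122 + 16)/508 = 0.2717; r–w: (66 + 16)/508 = 0.1614.
Expected DCO frequency = 0.2717 × 0.1614 ≈ 0.04385; observed = 16/508 ≈ 0.03150.
Coefficient of coincidence = 0.03150/0.04385 ≈ 0.72; interference = 1 − 0.72 = 0.28.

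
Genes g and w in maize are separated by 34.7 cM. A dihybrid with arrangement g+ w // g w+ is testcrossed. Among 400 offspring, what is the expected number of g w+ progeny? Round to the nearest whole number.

A map distance of 34.7 cM corresponds to a recombination frequency of 0.347.
The F1 is g+ w / g w+, so g w+ is a parental gamete class with expected frequency (1 − r)/2 = 0.653/2 = 0.3265.
Expected number = 0.3265 × 400 = 130.60 ≈ 131.

131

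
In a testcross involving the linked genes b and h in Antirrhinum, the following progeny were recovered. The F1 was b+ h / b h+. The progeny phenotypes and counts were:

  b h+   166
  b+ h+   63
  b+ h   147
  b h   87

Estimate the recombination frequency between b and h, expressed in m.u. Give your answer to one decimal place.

32.4 m.u.

The recombinant classes are b+ h+ and b h: 63 + 87 = 150.
Recombination frequency = 150/463 = 0.3240 ≈ 32.4%, i.e. 32.4 m.u.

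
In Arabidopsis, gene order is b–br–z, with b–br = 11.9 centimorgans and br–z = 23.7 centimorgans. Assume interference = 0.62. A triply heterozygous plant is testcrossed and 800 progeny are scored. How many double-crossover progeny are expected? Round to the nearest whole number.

9

Map distances give recombination frequencies of 0.119 and 0.237 for the two intervals.
With interference 0.62 (so coincidence = 0.38), expected double-crossover frequency = 0.119 × 0.237 × 0.38 = 0.01072.
Expected number = 0.01072 × 800 = 8.57 ≈ 9.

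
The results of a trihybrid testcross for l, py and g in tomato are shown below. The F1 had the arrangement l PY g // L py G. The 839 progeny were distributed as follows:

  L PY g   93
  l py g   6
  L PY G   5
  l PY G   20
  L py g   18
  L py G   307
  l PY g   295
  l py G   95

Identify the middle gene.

py

The two rarest classes, l py g and L PY G, are the double crossovers. Comparing them with the parentals, only the py allele has switched, so py is the middle locus and the order is g – py – l.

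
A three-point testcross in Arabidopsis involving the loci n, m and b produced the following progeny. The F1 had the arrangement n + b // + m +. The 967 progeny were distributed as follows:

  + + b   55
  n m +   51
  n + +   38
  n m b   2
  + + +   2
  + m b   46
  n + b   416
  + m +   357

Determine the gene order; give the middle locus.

The two rarest classes, n m b and + + +, are the double crossovers. Comparing them with the parentals, only the m allele has switched, so m is the middle locus and the order is b – m – n.

m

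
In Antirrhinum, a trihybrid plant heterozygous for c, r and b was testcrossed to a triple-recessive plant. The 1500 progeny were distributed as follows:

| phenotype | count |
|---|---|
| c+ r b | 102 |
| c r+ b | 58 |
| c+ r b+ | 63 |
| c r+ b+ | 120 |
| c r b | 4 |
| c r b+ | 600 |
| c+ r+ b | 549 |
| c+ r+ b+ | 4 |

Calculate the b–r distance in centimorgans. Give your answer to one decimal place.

15.3 centimorgans

The two most frequent reciprocal classes, c+ r+ b and c r b+, are the parental types, so the F1 was c+ r+ b / c r b+.
The two rarest classes, c+ r+ b+ and c r b, are the double crossovers. Comparing them with the parentals, only the b allele has switched, so b is the middle locus and the order is r – b – c.
Crossovers in the r–b interval produce the single-crossover classes c+ r b and c r+ b+ (102 + 120 = 222) plus the double crossovers (8).
RF(r–b) = (222 + 8) / 1500 = 230/1500 = 0.1533 → 15.3 centimorgans.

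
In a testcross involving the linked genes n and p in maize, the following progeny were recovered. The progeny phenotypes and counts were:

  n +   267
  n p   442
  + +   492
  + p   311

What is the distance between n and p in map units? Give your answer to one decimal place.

The two most frequent classes, + + (492) and n p (442), are the parental types, so the F1 was + + / n p.
The recombinant classes are + p and n +: 311 + 267 = 578.
Recombination frequency = 578/1512 = 0.3823 ≈ 38.2%, i.e. 38.2 map units.

38.2 map units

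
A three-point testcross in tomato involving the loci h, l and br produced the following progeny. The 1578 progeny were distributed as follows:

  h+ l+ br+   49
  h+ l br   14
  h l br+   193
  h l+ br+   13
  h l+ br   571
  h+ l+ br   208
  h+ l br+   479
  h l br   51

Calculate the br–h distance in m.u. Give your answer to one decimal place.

The two most frequent reciprocal classes, h+ l br+ and h l+ br, are the parental types, so the F1 was h+ l br+ / h l+ br.
The two rarest classes, h+ l br and h l+ br+, are the double crossovers. Comparing them with the parentals, only the br allele has switched, so br is the middle locus and the order is l – br – h.
Crossovers in the br–h interval produce the single-crossover classes h l br+ and h+ l+ br (193 + 208 = 401) plus the double crossovers (27).
RF(br–h) = (401 + 27) / 1578 = 428/1578 = 0.2712 → 27.1 m.u.

27.1 m.u.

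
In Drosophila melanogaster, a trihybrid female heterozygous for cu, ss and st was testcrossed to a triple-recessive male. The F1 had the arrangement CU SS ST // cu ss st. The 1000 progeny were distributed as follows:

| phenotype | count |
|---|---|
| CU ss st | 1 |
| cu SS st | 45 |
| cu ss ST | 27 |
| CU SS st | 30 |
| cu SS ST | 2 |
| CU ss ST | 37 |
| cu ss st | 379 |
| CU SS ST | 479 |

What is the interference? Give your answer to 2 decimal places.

The two rarest classes, cu SS ST and CU ss st, are the double crossovers. Comparing them with the parentals, only the cu allele has switched, so cu is the middle locus and the order is st – cu – ss.
st–cu: (57 + 3)/1000 = 0.0600; cu–ss: (82 + 3)/1000 = 0.0850.
Expected DCO frequency = 0.0600 × 0.0850 ≈ 0.00510; observed = 3/1000 ≈ 0.00300.
Coefficient of coincidence = 0.00300/0.00510 ≈ 0.59; interference = 1 − 0.59 = 0.41.

0.41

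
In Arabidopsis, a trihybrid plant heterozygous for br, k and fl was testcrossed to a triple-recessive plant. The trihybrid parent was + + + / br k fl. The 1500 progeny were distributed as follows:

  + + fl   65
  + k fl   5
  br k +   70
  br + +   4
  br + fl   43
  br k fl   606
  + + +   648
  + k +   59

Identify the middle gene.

br

The two rarest classes, br + + and + k fl, are the double crossovers. Comparing them with the parentals, only the br allele has switched, so br is the middle locus and the order is fl – br – k.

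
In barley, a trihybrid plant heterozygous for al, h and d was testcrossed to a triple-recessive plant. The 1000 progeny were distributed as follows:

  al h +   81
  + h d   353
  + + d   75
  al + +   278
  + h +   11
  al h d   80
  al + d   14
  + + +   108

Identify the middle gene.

The two most frequent reciprocal classes, + h d and al + +, are the parental types, so the F1 was + h d / al + +.
The two rarest classes, + h + and al + d, are the double crossovers. Comparing them with the parentals, only the d allele has switched, so d is the middle locus and the order is h – d – al.

d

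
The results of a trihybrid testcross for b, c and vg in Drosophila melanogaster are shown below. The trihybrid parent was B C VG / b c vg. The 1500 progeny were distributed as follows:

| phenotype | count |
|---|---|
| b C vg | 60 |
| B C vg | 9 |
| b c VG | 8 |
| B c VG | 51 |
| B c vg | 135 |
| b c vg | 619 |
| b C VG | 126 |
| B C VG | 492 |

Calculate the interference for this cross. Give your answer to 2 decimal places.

The two rarest classes, B C vg and b c VG, are the double crossovers. Comparing them with the parentals, only the vg allele has switched, so vg is the middle locus and the order is b – vg – c.
b–vg: (261 + 17)/1500 = 0.1853; vg–c: (111 + 17)/1500 = 0.0853.
Expected DCO frequency = 0.1853 × 0.0853 ≈ 0.01581; observed = 17/1500 ≈ 0.01133.
Coefficient of coincidence = 0.01133/0.01581 ≈ 0.72; interference = 1 − 0.72 = 0.28.

0.28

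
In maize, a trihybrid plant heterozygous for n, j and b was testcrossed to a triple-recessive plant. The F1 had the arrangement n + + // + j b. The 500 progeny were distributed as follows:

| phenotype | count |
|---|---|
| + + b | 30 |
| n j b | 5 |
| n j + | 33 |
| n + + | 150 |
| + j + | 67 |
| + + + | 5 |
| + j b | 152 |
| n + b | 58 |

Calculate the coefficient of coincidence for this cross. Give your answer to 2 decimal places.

The two rarest classes, + + + and n j b, are the double crossovers. Comparing them with the parentals, only the n allele has switched, so n is the middle locus and the order is j – n – b.
j–n: (63 + 10)/500 = 0.1460; n–b: (125 + 10)/500 = 0.2700.
Expected DCO frequency = 0.1460 × 0.2700 ≈ 0.03942; observed = 10/500 ≈ 0.02000.
Coefficient of coincidence = 0.02000/0.03942 ≈ 0.51.

0.51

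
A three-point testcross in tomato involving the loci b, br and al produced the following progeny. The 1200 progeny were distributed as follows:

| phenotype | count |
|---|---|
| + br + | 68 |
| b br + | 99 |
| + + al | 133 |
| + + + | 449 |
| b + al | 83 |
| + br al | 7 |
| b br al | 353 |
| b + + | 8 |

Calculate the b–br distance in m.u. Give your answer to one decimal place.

The two most frequent reciprocal classes, b br al and + + +, are the parental types, so the F1 was b br al / + + +.
The two rarest classes, + br al and b + +, are the double crossovers. Comparing them with the parentals, only the b allele has switched, so b is the middle locus and the order is al – b – br.
Crossovers in the b–br interval produce the single-crossover classes b + al and + br + (83 + 68 = 151) plus the double crossovers (15).
RF(b–br) = (151 + 15) / 1200 = 166/1200 = 0.1383 → 13.8 m.u.

13.8 m.u.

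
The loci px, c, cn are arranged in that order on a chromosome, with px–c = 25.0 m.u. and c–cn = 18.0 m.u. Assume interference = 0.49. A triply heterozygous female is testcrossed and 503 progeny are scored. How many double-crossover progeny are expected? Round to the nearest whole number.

12

Map distances give recombination frequencies of 0.250 and 0.180 for the two intervals.
With interference 0.49 (so coincidence = 0.51), expected double-crossover frequency = 0.250 × 0.180 × 0.51 = 0.02295.
Expected number = 0.02295 × 503 = 11.54 ≈ 12.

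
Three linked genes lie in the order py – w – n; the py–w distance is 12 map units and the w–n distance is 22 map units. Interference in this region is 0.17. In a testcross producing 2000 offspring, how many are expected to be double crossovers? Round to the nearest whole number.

44

Map distances give recombination frequencies of 0.120 and 0.220 for the two intervals.
With interference 0.17 (so coincidence = 0.83), expected double-crossover frequency = 0.120 × 0.220 × 0.83 = 0.02191.
Expected number = 0.02191 × 2000 = 43.82 ≈ 44.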